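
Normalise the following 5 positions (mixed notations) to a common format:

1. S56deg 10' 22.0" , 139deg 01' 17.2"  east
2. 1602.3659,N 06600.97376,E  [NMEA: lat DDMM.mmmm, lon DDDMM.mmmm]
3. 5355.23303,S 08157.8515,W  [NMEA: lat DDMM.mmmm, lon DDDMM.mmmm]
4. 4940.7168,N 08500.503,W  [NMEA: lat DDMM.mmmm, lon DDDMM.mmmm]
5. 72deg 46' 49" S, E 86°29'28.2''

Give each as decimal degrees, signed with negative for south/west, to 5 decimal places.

Point 1:
  Latitude: 10′ + 22″ = 10.36667′; 56 + 10.36667/60 = 56.172778
  hemisphere S, so the sign is −
  Longitude: 139° + 1/60 + 17.2/3600 = 139 + 0.016667 + 0.004778 = 139.021444
  E → positive
Point 2:
  Lat: split at 2 digits → 16° and 2.3659′; 16 + 2.3659/60 = 16.039432
  N → positive
  Longitude: degrees = first 3 digits = 66, minutes = 0.97376; 66 + 0.97376/60 = 66.016229
  E → positive
Point 3:
  Latitude: degrees = first 2 digits = 53, minutes = 55.23303; 53 + 55.23303/60 = 53.920551
  S ⇒ negate
  Longitude: split at 3 digits → 081° and 57.8515′; 81 + 57.8515/60 = 81.964192
  W → negative
Point 4:
  φ: split at 2 digits → 49° and 40.7168′; 49 + 40.7168/60 = 49.678613
  N ⇒ keep positive
  λ: split at 3 digits → 085° and 0.503′; 85 + 0.503/60 = 85.008383
  hemisphere W, so the sign is −
Point 5:
  φ: 72° + 46/60 + 49/3600 = 72 + 0.766667 + 0.013611 = 72.780278
  S → negative
  Longitude: 29′ + 28.2″ = 29.47000′; 86 + 29.47000/60 = 86.491167
  E → positive

1. -56.17278, 139.02144
2. 16.03943, 66.01623
3. -53.92055, -81.96419
4. 49.67861, -85.00838
5. -72.78028, 86.49117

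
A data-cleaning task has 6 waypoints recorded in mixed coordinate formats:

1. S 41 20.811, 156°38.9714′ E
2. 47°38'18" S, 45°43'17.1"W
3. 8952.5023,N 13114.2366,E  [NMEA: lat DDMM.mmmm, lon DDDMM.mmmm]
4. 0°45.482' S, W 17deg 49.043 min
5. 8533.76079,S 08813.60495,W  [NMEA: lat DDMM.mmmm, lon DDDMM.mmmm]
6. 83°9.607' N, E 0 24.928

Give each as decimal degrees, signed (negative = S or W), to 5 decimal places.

1. -41.34685, 156.64952
2. -47.63833, -45.72142
3. 89.87504, 131.23728
4. -0.75803, -17.81738
5. -85.56268, -88.22675
6. 83.16012, 0.41547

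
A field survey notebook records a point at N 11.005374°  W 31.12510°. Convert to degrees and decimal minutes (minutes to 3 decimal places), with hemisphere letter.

11° 0.322′ N, 31° 7.506′ W

Latitude: minutes = (11.005374 − 11) × 60 = 0.32244
λ: fractional part 0.125100 → 7.50600 minutes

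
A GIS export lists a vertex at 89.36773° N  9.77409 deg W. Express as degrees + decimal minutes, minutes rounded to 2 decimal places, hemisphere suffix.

Lat: 89° + 0.367730 × 60 = 89° 22.0638′
λ: fractional part 0.774090 → 46.4454 minutes

89° 22.06′ N, 9° 46.45′ W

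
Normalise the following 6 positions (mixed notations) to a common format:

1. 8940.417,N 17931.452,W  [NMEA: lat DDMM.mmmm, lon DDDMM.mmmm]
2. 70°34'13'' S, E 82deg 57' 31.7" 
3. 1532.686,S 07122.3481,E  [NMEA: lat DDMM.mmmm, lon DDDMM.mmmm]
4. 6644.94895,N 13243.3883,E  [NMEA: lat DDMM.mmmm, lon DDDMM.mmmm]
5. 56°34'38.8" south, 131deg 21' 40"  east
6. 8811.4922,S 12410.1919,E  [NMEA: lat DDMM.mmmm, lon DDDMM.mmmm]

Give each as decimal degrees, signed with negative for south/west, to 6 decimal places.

Point 1:
  Latitude: degrees = first 2 digits = 89, minutes = 40.417; 89 + 40.417/60 = 89.6736167
  N ⇒ keep positive
  λ: degrees = first 3 digits = 179, minutes = 31.452; 179 + 31.452/60 = 179.5242000
  W → negative
Point 2:
  Lat: 70 + 34/60 + 13/3600 = 70.5702778
  S → negative
  λ: 82° + 57/60 + 31.7/3600 = 82 + 0.950000 + 0.008806 = 82.9588056
  E ⇒ keep positive
Point 3:
  Latitude: split at 2 digits → 15° and 32.686′; 15 + 32.686/60 = 15.5447667
  S → negative
  λ: split at 3 digits → 071° and 22.3481′; 71 + 22.3481/60 = 71.3724683
  E → positive
Point 4:
  Latitude: split at 2 digits → 66° and 44.94895′; 66 + 44.94895/60 = 66.7491492
  N → positive
  Lon: degrees = first 3 digits = 132, minutes = 43.3883; 132 + 43.3883/60 = 132.7231383
  E → positive
Point 5:
  φ: 56 + 34/60 + 38.8/3600 = 56.5774444
  S ⇒ negate
  λ: 131° + 21/60 + 40/3600 = 131 + 0.350000 + 0.011111 = 131.3611111
  E ⇒ keep positive
Point 6:
  φ: split at 2 digits → 88° and 11.4922′; 88 + 11.4922/60 = 88.1915367
  hemisphere S, so the sign is −
  Lon: degrees = first 3 digits = 124, minutes = 10.1919; 124 + 10.1919/60 = 124.1698650
  E → positive

1. 89.673617, -179.524200
2. -70.570278, 82.958806
3. -15.544767, 71.372468
4. 66.749149, 132.723138
5. -56.577444, 131.361111
6. -88.191537, 124.169865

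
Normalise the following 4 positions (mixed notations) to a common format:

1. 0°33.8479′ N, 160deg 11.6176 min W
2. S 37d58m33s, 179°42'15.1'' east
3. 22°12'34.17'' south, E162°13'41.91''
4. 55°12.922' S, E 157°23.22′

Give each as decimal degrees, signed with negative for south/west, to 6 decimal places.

Point 1:
  φ: 0 + 33.8479/60 = 0.5641317
  N ⇒ keep positive
  λ: 11.6176′ = 0.193627°; total 160.1936267
  hemisphere W, so the sign is −
Point 2:
  Lat: 37° + 58/60 + 33/3600 = 37 + 0.966667 + 0.009167 = 37.9758333
  S → negative
  Lon: 179° + 42/60 + 15.1/3600 = 179 + 0.700000 + 0.004194 = 179.7041944
  E ⇒ keep positive
Point 3:
  Lat: 22° + 12/60 + 34.17/3600 = 22 + 0.200000 + 0.009492 = 22.2094917
  S → negative
  Lon: 13′ + 41.91″ = 13.69850′; 162 + 13.69850/60 = 162.2283083
  E → positive
Point 4:
  Lat: 12.922′ = 0.215367°; total 55.2153667
  S ⇒ negate
  λ: 23.22′ = 0.387000°; total 157.3870000
  E → positive

1. 0.564132, -160.193627
2. -37.975833, 179.704194
3. -22.209492, 162.228308
4. -55.215367, 157.387000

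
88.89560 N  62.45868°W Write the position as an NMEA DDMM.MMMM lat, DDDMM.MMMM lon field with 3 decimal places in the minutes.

Lat: fractional part 0.895600 → 53.73600 minutes
Lon: minutes = (62.458680 − 62) × 60 = 27.52080

8853.736,N / 06227.521,W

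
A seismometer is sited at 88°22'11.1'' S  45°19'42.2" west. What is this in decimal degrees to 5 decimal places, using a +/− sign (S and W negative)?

-88.36975, -45.32839

Lat: 88 + 22/60 + 11.1/3600 = 88.369750
hemisphere S, so the sign is −
Lon: 19′ + 42.2″ = 19.70333′; 45 + 19.70333/60 = 45.328389
W ⇒ negate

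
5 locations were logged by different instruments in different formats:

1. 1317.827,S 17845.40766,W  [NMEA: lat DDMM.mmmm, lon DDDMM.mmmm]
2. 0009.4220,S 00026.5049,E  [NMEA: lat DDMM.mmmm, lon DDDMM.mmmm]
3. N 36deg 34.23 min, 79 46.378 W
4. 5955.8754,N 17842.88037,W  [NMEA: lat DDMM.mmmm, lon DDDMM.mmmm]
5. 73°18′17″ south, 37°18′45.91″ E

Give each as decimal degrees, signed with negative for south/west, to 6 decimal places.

1. -13.297117, -178.756794
2. -0.157033, 0.441748
3. 36.570500, -79.772967
4. 59.931257, -178.714673
5. -73.304722, 37.312753

Point 1:
  Latitude: degrees = first 2 digits = 13, minutes = 17.827; 13 + 17.827/60 = 13.2971167
  S ⇒ negate
  λ: split at 3 digits → 178° and 45.40766′; 178 + 45.40766/60 = 178.7567943
  W ⇒ negate
Point 2:
  φ: degrees = first 2 digits = 0, minutes = 9.422; 0 + 9.422/60 = 0.1570333
  hemisphere S, so the sign is −
  λ: degrees = first 3 digits = 0, minutes = 26.5049; 0 + 26.5049/60 = 0.4417483
  E → positive
Point 3:
  Lat: 36 + 34.23/60 = 36.5705000
  N ⇒ keep positive
  Longitude: 79 + 46.378/60 = 79.7729667
  W ⇒ negate
Point 4:
  Lat: degrees = first 2 digits = 59, minutes = 55.8754; 59 + 55.8754/60 = 59.9312567
  N ⇒ keep positive
  λ: degrees = first 3 digits = 178, minutes = 42.88037; 178 + 42.88037/60 = 178.7146728
  W → negative
Point 5:
  φ: 18′ + 17″ = 18.28333′; 73 + 18.28333/60 = 73.3047222
  S ⇒ negate
  Lon: 18′ + 45.91″ = 18.76517′; 37 + 18.76517/60 = 37.3127528
  E → positive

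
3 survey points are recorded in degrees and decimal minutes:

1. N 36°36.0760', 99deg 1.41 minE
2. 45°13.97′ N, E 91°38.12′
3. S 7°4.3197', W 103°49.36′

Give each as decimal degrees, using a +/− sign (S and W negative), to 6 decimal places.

1. 36.601267, 99.023500
2. 45.232833, 91.635333
3. -7.071995, -103.822667

Point 1:
  Lat: 36 + 36.076/60 = 36.6012667
  N ⇒ keep positive
  Lon: 1.41′ = 0.023500°; total 99.0235000
  E ⇒ keep positive
Point 2:
  φ: 13.97′ = 0.232833°; total 45.2328333
  N → positive
  Lon: 38.12′ = 0.635333°; total 91.6353333
  E ⇒ keep positive
Point 3:
  Lat: 7 + 4.3197/60 = 7.0719950
  hemisphere S, so the sign is −
  Longitude: 49.36′ = 0.822667°; total 103.8226667
  hemisphere W, so the sign is −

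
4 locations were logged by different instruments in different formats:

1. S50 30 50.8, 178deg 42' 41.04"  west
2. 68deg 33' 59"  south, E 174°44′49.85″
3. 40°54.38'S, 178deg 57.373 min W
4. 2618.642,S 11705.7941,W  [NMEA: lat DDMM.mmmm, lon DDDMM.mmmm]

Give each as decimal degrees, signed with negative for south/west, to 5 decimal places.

1. -50.51411, -178.71140
2. -68.56639, 174.74718
3. -40.90633, -178.95622
4. -26.31070, -117.09657

Point 1:
  Latitude: 50° + 30/60 + 50.8/3600 = 50 + 0.500000 + 0.014111 = 50.514111
  S → negative
  λ: 178° + 42/60 + 41.04/3600 = 178 + 0.700000 + 0.011400 = 178.711400
  W → negative
Point 2:
  Latitude: 33′ + 59″ = 33.98333′; 68 + 33.98333/60 = 68.566389
  hemisphere S, so the sign is −
  λ: 44′ + 49.85″ = 44.83083′; 174 + 44.83083/60 = 174.747181
  E ⇒ keep positive
Point 3:
  Lat: 40 + 54.38/60 = 40.906333
  S → negative
  λ: 178 + 57.373/60 = 178.956217
  W → negative
Point 4:
  φ: degrees = first 2 digits = 26, minutes = 18.642; 26 + 18.642/60 = 26.310700
  S ⇒ negate
  λ: degrees = first 3 digits = 117, minutes = 5.7941; 117 + 5.7941/60 = 117.096568
  W → negative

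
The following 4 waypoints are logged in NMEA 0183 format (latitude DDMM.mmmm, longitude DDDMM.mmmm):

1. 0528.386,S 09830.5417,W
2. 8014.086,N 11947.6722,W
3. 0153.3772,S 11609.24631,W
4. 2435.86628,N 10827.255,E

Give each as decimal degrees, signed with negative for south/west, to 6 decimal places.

Point 1:
  φ: degrees = first 2 digits = 5, minutes = 28.386; 5 + 28.386/60 = 5.4731000
  S ⇒ negate
  Lon: degrees = first 3 digits = 98, minutes = 30.5417; 98 + 30.5417/60 = 98.5090283
  W ⇒ negate
Point 2:
  φ: degrees = first 2 digits = 80, minutes = 14.086; 80 + 14.086/60 = 80.2347667
  N ⇒ keep positive
  Lon: degrees = first 3 digits = 119, minutes = 47.6722; 119 + 47.6722/60 = 119.7945367
  W → negative
Point 3:
  Lat: split at 2 digits → 01° and 53.3772′; 1 + 53.3772/60 = 1.8896200
  S → negative
  λ: split at 3 digits → 116° and 9.24631′; 116 + 9.24631/60 = 116.1541052
  W → negative
Point 4:
  Latitude: degrees = first 2 digits = 24, minutes = 35.86628; 24 + 35.86628/60 = 24.5977713
  N → positive
  Lon: split at 3 digits → 108° and 27.255′; 108 + 27.255/60 = 108.4542500
  E ⇒ keep positive

1. -5.473100, -98.509028
2. 80.234767, -119.794537
3. -1.889620, -116.154105
4. 24.597771, 108.454250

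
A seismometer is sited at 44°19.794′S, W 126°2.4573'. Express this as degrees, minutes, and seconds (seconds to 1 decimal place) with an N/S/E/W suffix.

44°19′47.6″ S, 126°02′27.4″ W

φ: fractional minutes 0.79400 × 60 = 47.640″
Lon: fractional minutes 0.45730 × 60 = 27.438″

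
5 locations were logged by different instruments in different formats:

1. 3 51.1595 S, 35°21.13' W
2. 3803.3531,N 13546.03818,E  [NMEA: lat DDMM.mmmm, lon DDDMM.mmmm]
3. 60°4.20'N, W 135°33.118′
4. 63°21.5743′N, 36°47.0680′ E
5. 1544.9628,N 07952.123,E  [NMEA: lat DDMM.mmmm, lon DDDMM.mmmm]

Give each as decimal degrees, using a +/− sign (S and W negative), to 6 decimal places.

Point 1:
  Lat: 3 + 51.1595/60 = 3.8526583
  S → negative
  Longitude: 21.13′ = 0.352167°; total 35.3521667
  W → negative
Point 2:
  Latitude: degrees = first 2 digits = 38, minutes = 3.3531; 38 + 3.3531/60 = 38.0558850
  N → positive
  Longitude: degrees = first 3 digits = 135, minutes = 46.03818; 135 + 46.03818/60 = 135.7673030
  E → positive
Point 3:
  Lat: 60 + 4.2/60 = 60.0700000
  N → positive
  λ: 33.118′ = 0.551967°; total 135.5519667
  W → negative
Point 4:
  Lat: 63 + 21.5743/60 = 63.3595717
  N ⇒ keep positive
  Lon: 47.068′ = 0.784467°; total 36.7844667
  E → positive
Point 5:
  Lat: degrees = first 2 digits = 15, minutes = 44.9628; 15 + 44.9628/60 = 15.7493800
  N → positive
  Lon: split at 3 digits → 079° and 52.123′; 79 + 52.123/60 = 79.8687167
  E → positive

1. -3.852658, -35.352167
2. 38.055885, 135.767303
3. 60.070000, -135.551967
4. 63.359572, 36.784467
5. 15.749380, 79.868717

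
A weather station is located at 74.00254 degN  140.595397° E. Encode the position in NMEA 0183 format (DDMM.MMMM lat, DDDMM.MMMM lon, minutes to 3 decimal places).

7400.152,N / 14035.724,E

Lat: 74° + 0.002540 × 60 = 74° 0.15240′
λ: minutes = (140.595397 − 140) × 60 = 35.72382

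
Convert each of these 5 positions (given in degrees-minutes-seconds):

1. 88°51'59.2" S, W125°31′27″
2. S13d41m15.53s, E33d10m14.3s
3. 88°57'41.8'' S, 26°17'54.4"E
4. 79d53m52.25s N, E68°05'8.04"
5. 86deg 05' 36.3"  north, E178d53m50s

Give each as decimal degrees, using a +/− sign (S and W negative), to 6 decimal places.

1. -88.866444, -125.524167
2. -13.687647, 33.170639
3. -88.961611, 26.298444
4. 79.897847, 68.085567
5. 86.093417, 178.897222

Point 1:
  Latitude: 88 + 51/60 + 59.2/3600 = 88.8664444
  S ⇒ negate
  Lon: 125 + 31/60 + 27/3600 = 125.5241667
  W ⇒ negate
Point 2:
  Latitude: 41′ + 15.53″ = 41.25883′; 13 + 41.25883/60 = 13.6876472
  hemisphere S, so the sign is −
  λ: 33° + 10/60 + 14.3/3600 = 33 + 0.166667 + 0.003972 = 33.1706389
  E → positive
Point 3:
  Latitude: 57′ + 41.8″ = 57.69667′; 88 + 57.69667/60 = 88.9616111
  S ⇒ negate
  Longitude: 26° + 17/60 + 54.4/3600 = 26 + 0.283333 + 0.015111 = 26.2984444
  E ⇒ keep positive
Point 4:
  φ: 79° + 53/60 + 52.25/3600 = 79 + 0.883333 + 0.014514 = 79.8978472
  N → positive
  λ: 5′ + 8.04″ = 5.13400′; 68 + 5.13400/60 = 68.0855667
  E → positive
Point 5:
  Lat: 5′ + 36.3″ = 5.60500′; 86 + 5.60500/60 = 86.0934167
  N ⇒ keep positive
  Lon: 178° + 53/60 + 50/3600 = 178 + 0.883333 + 0.013889 = 178.8972222
  E ⇒ keep positive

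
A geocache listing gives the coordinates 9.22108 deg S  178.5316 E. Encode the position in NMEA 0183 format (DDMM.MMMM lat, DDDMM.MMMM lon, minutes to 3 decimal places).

0913.265,S / 17831.896,E

Latitude: minutes = (9.221080 − 9) × 60 = 13.26480
λ: minutes = (178.531600 − 178) × 60 = 31.89600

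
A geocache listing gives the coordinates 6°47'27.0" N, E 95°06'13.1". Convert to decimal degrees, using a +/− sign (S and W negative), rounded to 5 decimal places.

Latitude: 47′ + 27″ = 47.45000′; 6 + 47.45000/60 = 6.790833
N ⇒ keep positive
Lon: 6′ + 13.1″ = 6.21833′; 95 + 6.21833/60 = 95.103639
E ⇒ keep positive

6.79083, 95.10364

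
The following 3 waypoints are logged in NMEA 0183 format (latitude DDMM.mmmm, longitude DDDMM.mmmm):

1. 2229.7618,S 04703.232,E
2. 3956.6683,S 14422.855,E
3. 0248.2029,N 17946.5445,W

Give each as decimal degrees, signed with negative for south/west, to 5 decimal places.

Point 1:
  φ: split at 2 digits → 22° and 29.7618′; 22 + 29.7618/60 = 22.496030
  S → negative
  Longitude: split at 3 digits → 047° and 3.232′; 47 + 3.232/60 = 47.053867
  E ⇒ keep positive
Point 2:
  Latitude: split at 2 digits → 39° and 56.6683′; 39 + 56.6683/60 = 39.944472
  S → negative
  Longitude: split at 3 digits → 144° and 22.855′; 144 + 22.855/60 = 144.380917
  E → positive
Point 3:
  Latitude: degrees = first 2 digits = 2, minutes = 48.2029; 2 + 48.2029/60 = 2.803382
  N → positive
  Lon: degrees = first 3 digits = 179, minutes = 46.5445; 179 + 46.5445/60 = 179.775742
  W ⇒ negate

1. -22.49603, 47.05387
2. -39.94447, 144.38092
3. 2.80338, -179.77574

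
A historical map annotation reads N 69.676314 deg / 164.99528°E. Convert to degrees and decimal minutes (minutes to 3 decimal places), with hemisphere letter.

69° 40.579′ N, 164° 59.717′ E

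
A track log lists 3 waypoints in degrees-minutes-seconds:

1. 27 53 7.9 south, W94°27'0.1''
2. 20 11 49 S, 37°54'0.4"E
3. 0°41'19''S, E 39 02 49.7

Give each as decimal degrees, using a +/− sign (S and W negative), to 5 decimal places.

1. -27.88553, -94.45003
2. -20.19694, 37.90011
3. -0.68861, 39.04714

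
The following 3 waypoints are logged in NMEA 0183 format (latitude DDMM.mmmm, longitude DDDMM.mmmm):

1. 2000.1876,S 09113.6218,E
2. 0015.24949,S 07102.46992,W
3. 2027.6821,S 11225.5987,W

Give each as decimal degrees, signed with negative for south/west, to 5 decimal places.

Point 1:
  Lat: split at 2 digits → 20° and 0.1876′; 20 + 0.1876/60 = 20.003127
  S ⇒ negate
  λ: split at 3 digits → 091° and 13.6218′; 91 + 13.6218/60 = 91.227030
  E → positive
Point 2:
  Latitude: degrees = first 2 digits = 0, minutes = 15.24949; 0 + 15.24949/60 = 0.254158
  S ⇒ negate
  Lon: degrees = first 3 digits = 71, minutes = 2.46992; 71 + 2.46992/60 = 71.041165
  W ⇒ negate
Point 3:
  φ: split at 2 digits → 20° and 27.6821′; 20 + 27.6821/60 = 20.461368
  S ⇒ negate
  λ: degrees = first 3 digits = 112, minutes = 25.5987; 112 + 25.5987/60 = 112.426645
  hemisphere W, so the sign is −

1. -20.00313, 91.22703
2. -0.25416, -71.04117
3. -20.46137, -112.42665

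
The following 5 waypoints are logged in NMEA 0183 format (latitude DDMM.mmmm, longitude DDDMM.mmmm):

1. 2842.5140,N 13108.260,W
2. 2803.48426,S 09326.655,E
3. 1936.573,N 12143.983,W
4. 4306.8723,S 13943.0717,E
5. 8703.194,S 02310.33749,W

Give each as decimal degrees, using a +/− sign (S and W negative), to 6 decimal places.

Point 1:
  Lat: degrees = first 2 digits = 28, minutes = 42.514; 28 + 42.514/60 = 28.7085667
  N → positive
  Longitude: split at 3 digits → 131° and 8.26′; 131 + 8.26/60 = 131.1376667
  hemisphere W, so the sign is −
Point 2:
  Latitude: split at 2 digits → 28° and 3.48426′; 28 + 3.48426/60 = 28.0580710
  hemisphere S, so the sign is −
  λ: split at 3 digits → 093° and 26.655′; 93 + 26.655/60 = 93.4442500
  E ⇒ keep positive
Point 3:
  φ: split at 2 digits → 19° and 36.573′; 19 + 36.573/60 = 19.6095500
  N → positive
  Lon: split at 3 digits → 121° and 43.983′; 121 + 43.983/60 = 121.7330500
  hemisphere W, so the sign is −
Point 4:
  Latitude: degrees = first 2 digits = 43, minutes = 6.8723; 43 + 6.8723/60 = 43.1145383
  S ⇒ negate
  λ: degrees = first 3 digits = 139, minutes = 43.0717; 139 + 43.0717/60 = 139.7178617
  E → positive
Point 5:
  φ: split at 2 digits → 87° and 3.194′; 87 + 3.194/60 = 87.0532333
  hemisphere S, so the sign is −
  Lon: split at 3 digits → 023° and 10.33749′; 23 + 10.33749/60 = 23.1722915
  W ⇒ negate

1. 28.708567, -131.137667
2. -28.058071, 93.444250
3. 19.609550, -121.733050
4. -43.114538, 139.717862
5. -87.053233, -23.172292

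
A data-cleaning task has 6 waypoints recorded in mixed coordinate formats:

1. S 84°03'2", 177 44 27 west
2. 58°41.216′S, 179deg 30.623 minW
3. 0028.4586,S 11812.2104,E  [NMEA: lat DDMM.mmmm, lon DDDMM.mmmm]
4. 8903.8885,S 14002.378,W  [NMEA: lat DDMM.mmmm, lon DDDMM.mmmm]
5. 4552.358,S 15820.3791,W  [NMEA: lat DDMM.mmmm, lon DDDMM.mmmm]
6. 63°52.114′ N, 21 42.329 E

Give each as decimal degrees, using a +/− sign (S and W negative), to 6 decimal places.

1. -84.050556, -177.740833
2. -58.686933, -179.510383
3. -0.474310, 118.203507
4. -89.064808, -140.039633
5. -45.872633, -158.339652
6. 63.868567, 21.705483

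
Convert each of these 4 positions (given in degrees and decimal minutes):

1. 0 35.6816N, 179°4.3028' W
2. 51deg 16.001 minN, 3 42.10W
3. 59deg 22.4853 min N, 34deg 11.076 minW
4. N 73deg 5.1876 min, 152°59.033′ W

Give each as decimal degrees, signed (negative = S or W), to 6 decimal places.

1. 0.594693, -179.071713
2. 51.266683, -3.701667
3. 59.374755, -34.184600
4. 73.086460, -152.983883

Point 1:
  Lat: 35.6816′ = 0.594693°; total 0.5946933
  N → positive
  Lon: 4.3028′ = 0.071713°; total 179.0717133
  W → negative
Point 2:
  Lat: 16.001′ = 0.266683°; total 51.2666833
  N ⇒ keep positive
  λ: 3 + 42.1/60 = 3.7016667
  hemisphere W, so the sign is −
Point 3:
  Latitude: 59 + 22.4853/60 = 59.3747550
  N → positive
  λ: 34 + 11.076/60 = 34.1846000
  W ⇒ negate
Point 4:
  φ: 5.1876′ = 0.086460°; total 73.0864600
  N → positive
  Lon: 59.033′ = 0.983883°; total 152.9838833
  W ⇒ negate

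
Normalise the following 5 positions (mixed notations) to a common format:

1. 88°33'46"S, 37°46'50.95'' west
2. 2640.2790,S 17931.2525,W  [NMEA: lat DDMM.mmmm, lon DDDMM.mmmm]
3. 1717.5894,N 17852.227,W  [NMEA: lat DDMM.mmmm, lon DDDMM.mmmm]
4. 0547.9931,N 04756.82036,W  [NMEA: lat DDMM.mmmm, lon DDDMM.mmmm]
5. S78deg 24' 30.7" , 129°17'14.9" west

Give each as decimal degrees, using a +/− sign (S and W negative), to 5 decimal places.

Point 1:
  Lat: 88° + 33/60 + 46/3600 = 88 + 0.550000 + 0.012778 = 88.562778
  S ⇒ negate
  λ: 46′ + 50.95″ = 46.84917′; 37 + 46.84917/60 = 37.780819
  hemisphere W, so the sign is −
Point 2:
  φ: degrees = first 2 digits = 26, minutes = 40.279; 26 + 40.279/60 = 26.671317
  S ⇒ negate
  Longitude: split at 3 digits → 179° and 31.2525′; 179 + 31.2525/60 = 179.520875
  W ⇒ negate
Point 3:
  φ: split at 2 digits → 17° and 17.5894′; 17 + 17.5894/60 = 17.293157
  N ⇒ keep positive
  λ: split at 3 digits → 178° and 52.227′; 178 + 52.227/60 = 178.870450
  hemisphere W, so the sign is −
Point 4:
  Lat: split at 2 digits → 05° and 47.9931′; 5 + 47.9931/60 = 5.799885
  N ⇒ keep positive
  Longitude: degrees = first 3 digits = 47, minutes = 56.82036; 47 + 56.82036/60 = 47.947006
  hemisphere W, so the sign is −
Point 5:
  Latitude: 24′ + 30.7″ = 24.51167′; 78 + 24.51167/60 = 78.408528
  S ⇒ negate
  λ: 129 + 17/60 + 14.9/3600 = 129.287472
  W → negative

1. -88.56278, -37.78082
2. -26.67132, -179.52088
3. 17.29316, -178.87045
4. 5.79989, -47.94701
5. -78.40853, -129.28747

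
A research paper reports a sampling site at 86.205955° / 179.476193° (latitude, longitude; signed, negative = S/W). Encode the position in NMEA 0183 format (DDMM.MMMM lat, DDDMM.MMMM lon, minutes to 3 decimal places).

8612.357,N / 17928.572,E

φ: 86° + 0.205955 × 60 = 86° 12.35730′
λ: fractional part 0.476193 → 28.57158 minutes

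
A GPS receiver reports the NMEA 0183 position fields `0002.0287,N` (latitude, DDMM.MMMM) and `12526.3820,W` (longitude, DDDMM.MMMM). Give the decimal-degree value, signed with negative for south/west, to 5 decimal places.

0.03381, -125.43970

Latitude: split at 2 digits → 00° and 2.0287′; 0 + 2.0287/60 = 0.033812
N → positive
Lon: split at 3 digits → 125° and 26.382′; 125 + 26.382/60 = 125.439700
W → negative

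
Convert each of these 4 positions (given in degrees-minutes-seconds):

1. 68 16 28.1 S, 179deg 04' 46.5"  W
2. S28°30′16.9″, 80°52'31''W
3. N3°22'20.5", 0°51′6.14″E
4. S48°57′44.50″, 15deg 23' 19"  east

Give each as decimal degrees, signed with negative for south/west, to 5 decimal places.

1. -68.27447, -179.07958
2. -28.50469, -80.87528
3. 3.37236, 0.85171
4. -48.96236, 15.38861

Point 1:
  Latitude: 68 + 16/60 + 28.1/3600 = 68.274472
  S → negative
  Longitude: 4′ + 46.5″ = 4.77500′; 179 + 4.77500/60 = 179.079583
  W → negative
Point 2:
  Lat: 28° + 30/60 + 16.9/3600 = 28 + 0.500000 + 0.004694 = 28.504694
  S → negative
  Longitude: 80 + 52/60 + 31/3600 = 80.875278
  hemisphere W, so the sign is −
Point 3:
  φ: 3 + 22/60 + 20.5/3600 = 3.372361
  N → positive
  Lon: 51′ + 6.14″ = 51.10233′; 0 + 51.10233/60 = 0.851706
  E → positive
Point 4:
  Lat: 48° + 57/60 + 44.5/3600 = 48 + 0.950000 + 0.012361 = 48.962361
  S ⇒ negate
  λ: 23′ + 19″ = 23.31667′; 15 + 23.31667/60 = 15.388611
  E ⇒ keep positive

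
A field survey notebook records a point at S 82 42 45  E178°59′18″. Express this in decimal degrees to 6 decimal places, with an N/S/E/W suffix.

Lat: 82 + 42/60 + 45/3600 = 82.7125000
Lon: 178° + 59/60 + 18/3600 = 178 + 0.983333 + 0.005000 = 178.9883333

82.712500° S, 178.988333° E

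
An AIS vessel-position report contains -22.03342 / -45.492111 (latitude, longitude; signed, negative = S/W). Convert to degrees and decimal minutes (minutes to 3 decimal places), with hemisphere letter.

22° 2.005′ S, 45° 29.527′ W

Latitude is negative → S; |value| = 22.033420
Lat: minutes = (22.033420 − 22) × 60 = 2.00520
Longitude is negative → W; |value| = 45.492111
λ: 45° + 0.492111 × 60 = 45° 29.52666′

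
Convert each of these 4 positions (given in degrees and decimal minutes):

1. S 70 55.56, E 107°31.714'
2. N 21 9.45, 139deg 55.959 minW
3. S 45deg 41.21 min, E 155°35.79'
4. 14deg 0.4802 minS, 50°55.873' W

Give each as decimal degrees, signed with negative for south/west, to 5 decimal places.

1. -70.92600, 107.52857
2. 21.15750, -139.93265
3. -45.68683, 155.59650
4. -14.00800, -50.93122

Point 1:
  φ: 55.56′ = 0.926000°; total 70.926000
  S → negative
  λ: 31.714′ = 0.528567°; total 107.528567
  E → positive
Point 2:
  φ: 21 + 9.45/60 = 21.157500
  N ⇒ keep positive
  Lon: 55.959′ = 0.932650°; total 139.932650
  hemisphere W, so the sign is −
Point 3:
  Lat: 41.21′ = 0.686833°; total 45.686833
  S → negative
  Lon: 155 + 35.79/60 = 155.596500
  E → positive
Point 4:
  Latitude: 0.4802′ = 0.008003°; total 14.008003
  hemisphere S, so the sign is −
  Lon: 55.873′ = 0.931217°; total 50.931217
  hemisphere W, so the sign is −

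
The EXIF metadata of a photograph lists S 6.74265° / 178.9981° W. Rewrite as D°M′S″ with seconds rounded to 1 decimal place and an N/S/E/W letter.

6°44′33.5″ S, 178°59′53.2″ W

φ: 0.742650 × 60 = 44.55900′ → 44′, remainder × 60 = 33.540″
Longitude: 0.998100° → 59.88600′; 0.88600 × 60 = 53.160″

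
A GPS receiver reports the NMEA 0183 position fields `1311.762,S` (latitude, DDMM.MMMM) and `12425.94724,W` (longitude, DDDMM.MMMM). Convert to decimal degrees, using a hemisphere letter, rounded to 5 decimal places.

φ: split at 2 digits → 13° and 11.762′; 13 + 11.762/60 = 13.196033
Longitude: degrees = first 3 digits = 124, minutes = 25.94724; 124 + 25.94724/60 = 124.432454

13.19603° S, 124.43245° W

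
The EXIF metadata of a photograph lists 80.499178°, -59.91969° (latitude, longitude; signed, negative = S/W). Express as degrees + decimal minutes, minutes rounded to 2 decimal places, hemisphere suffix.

80° 29.95′ N, 59° 55.18′ W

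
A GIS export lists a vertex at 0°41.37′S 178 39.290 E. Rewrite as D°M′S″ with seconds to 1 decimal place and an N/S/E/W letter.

Lat: fractional minutes 0.37000 × 60 = 22.200″
Longitude: fractional minutes 0.29000 × 60 = 17.400″

0°41′22.2″ S, 178°39′17.4″ E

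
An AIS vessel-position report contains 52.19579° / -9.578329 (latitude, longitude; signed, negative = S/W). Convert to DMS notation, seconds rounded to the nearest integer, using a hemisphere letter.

52°11′45″ N, 9°34′42″ W

Latitude: 0.195790 × 60 = 11.74740′ → 11′, remainder × 60 = 44.84″
Longitude is negative → W; |value| = 9.578329
λ: 0.578329° → 34.69974′; 0.69974 × 60 = 41.98″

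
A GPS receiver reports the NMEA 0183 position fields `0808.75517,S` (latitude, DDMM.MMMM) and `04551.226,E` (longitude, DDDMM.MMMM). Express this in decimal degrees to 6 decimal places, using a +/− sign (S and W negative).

Latitude: degrees = first 2 digits = 8, minutes = 8.75517; 8 + 8.75517/60 = 8.1459195
hemisphere S, so the sign is −
Longitude: degrees = first 3 digits = 45, minutes = 51.226; 45 + 51.226/60 = 45.8537667
E → positive

-8.145920, 45.853767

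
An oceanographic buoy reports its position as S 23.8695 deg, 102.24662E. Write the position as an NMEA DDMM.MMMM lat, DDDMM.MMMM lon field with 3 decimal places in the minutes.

2352.170,S / 10214.797,E

φ: minutes = (23.869500 − 23) × 60 = 52.17000
Longitude: 102° + 0.246620 × 60 = 102° 14.79720′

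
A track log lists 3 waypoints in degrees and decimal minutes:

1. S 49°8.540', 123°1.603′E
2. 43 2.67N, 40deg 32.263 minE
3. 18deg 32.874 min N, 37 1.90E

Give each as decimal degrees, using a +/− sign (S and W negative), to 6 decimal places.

1. -49.142333, 123.026717
2. 43.044500, 40.537717
3. 18.547900, 37.031667

Point 1:
  Lat: 49 + 8.54/60 = 49.1423333
  S ⇒ negate
  Lon: 123 + 1.603/60 = 123.0267167
  E → positive
Point 2:
  Latitude: 43 + 2.67/60 = 43.0445000
  N ⇒ keep positive
  Lon: 40 + 32.263/60 = 40.5377167
  E → positive
Point 3:
  φ: 32.874′ = 0.547900°; total 18.5479000
  N ⇒ keep positive
  Longitude: 37 + 1.9/60 = 37.0316667
  E ⇒ keep positive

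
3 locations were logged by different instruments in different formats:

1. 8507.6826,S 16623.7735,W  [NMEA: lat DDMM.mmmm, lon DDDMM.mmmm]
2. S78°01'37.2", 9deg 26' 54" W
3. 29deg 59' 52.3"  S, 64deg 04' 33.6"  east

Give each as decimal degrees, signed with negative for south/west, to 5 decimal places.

1. -85.12804, -166.39623
2. -78.02700, -9.44833
3. -29.99786, 64.07600

Point 1:
  Lat: split at 2 digits → 85° and 7.6826′; 85 + 7.6826/60 = 85.128043
  S → negative
  Longitude: degrees = first 3 digits = 166, minutes = 23.7735; 166 + 23.7735/60 = 166.396225
  hemisphere W, so the sign is −
Point 2:
  Lat: 78° + 1/60 + 37.2/3600 = 78 + 0.016667 + 0.010333 = 78.027000
  S → negative
  λ: 9 + 26/60 + 54/3600 = 9.448333
  W ⇒ negate
Point 3:
  Latitude: 29° + 59/60 + 52.3/3600 = 29 + 0.983333 + 0.014528 = 29.997861
  S → negative
  λ: 64° + 4/60 + 33.6/3600 = 64 + 0.066667 + 0.009333 = 64.076000
  E ⇒ keep positive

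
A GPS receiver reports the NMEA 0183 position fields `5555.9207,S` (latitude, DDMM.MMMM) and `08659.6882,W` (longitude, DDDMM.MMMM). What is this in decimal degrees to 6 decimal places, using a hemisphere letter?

55.932012° S, 86.994803° W

Lat: split at 2 digits → 55° and 55.9207′; 55 + 55.9207/60 = 55.9320117
Lon: split at 3 digits → 086° and 59.6882′; 86 + 59.6882/60 = 86.9948033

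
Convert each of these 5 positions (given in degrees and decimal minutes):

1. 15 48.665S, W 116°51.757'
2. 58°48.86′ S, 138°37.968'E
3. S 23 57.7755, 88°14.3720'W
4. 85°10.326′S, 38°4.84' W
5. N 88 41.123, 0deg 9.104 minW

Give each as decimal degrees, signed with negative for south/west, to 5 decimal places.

Point 1:
  Latitude: 15 + 48.665/60 = 15.811083
  hemisphere S, so the sign is −
  λ: 116 + 51.757/60 = 116.862617
  W → negative
Point 2:
  Lat: 48.86′ = 0.814333°; total 58.814333
  hemisphere S, so the sign is −
  Lon: 37.968′ = 0.632800°; total 138.632800
  E → positive
Point 3:
  Latitude: 57.7755′ = 0.962925°; total 23.962925
  hemisphere S, so the sign is −
  Lon: 14.372′ = 0.239533°; total 88.239533
  hemisphere W, so the sign is −
Point 4:
  Lat: 10.326′ = 0.172100°; total 85.172100
  hemisphere S, so the sign is −
  λ: 4.84′ = 0.080667°; total 38.080667
  W → negative
Point 5:
  Lat: 41.123′ = 0.685383°; total 88.685383
  N ⇒ keep positive
  λ: 0 + 9.104/60 = 0.151733
  W ⇒ negate

1. -15.81108, -116.86262
2. -58.81433, 138.63280
3. -23.96293, -88.23953
4. -85.17210, -38.08067
5. 88.68538, -0.15173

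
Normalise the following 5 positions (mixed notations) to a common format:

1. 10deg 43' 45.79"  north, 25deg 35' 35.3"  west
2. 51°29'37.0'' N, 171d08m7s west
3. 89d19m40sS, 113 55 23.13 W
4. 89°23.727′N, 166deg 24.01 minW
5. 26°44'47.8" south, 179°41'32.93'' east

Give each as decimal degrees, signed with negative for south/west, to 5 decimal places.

1. 10.72939, -25.59314
2. 51.49361, -171.13528
3. -89.32778, -113.92309
4. 89.39545, -166.40017
5. -26.74661, 179.69248

Point 1:
  φ: 10 + 43/60 + 45.79/3600 = 10.729386
  N ⇒ keep positive
  Longitude: 35′ + 35.3″ = 35.58833′; 25 + 35.58833/60 = 25.593139
  hemisphere W, so the sign is −
Point 2:
  φ: 51° + 29/60 + 37/3600 = 51 + 0.483333 + 0.010278 = 51.493611
  N ⇒ keep positive
  Lon: 171° + 8/60 + 7/3600 = 171 + 0.133333 + 0.001944 = 171.135278
  W → negative
Point 3:
  Lat: 89 + 19/60 + 40/3600 = 89.327778
  S → negative
  Lon: 113° + 55/60 + 23.13/3600 = 113 + 0.916667 + 0.006425 = 113.923092
  W ⇒ negate
Point 4:
  Lat: 23.727′ = 0.395450°; total 89.395450
  N ⇒ keep positive
  λ: 166 + 24.01/60 = 166.400167
  W → negative
Point 5:
  Lat: 26 + 44/60 + 47.8/3600 = 26.746611
  hemisphere S, so the sign is −
  λ: 179 + 41/60 + 32.93/3600 = 179.692481
  E → positive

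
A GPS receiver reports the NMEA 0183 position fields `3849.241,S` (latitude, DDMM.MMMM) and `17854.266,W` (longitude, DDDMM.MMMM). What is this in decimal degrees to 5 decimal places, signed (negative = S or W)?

Lat: degrees = first 2 digits = 38, minutes = 49.241; 38 + 49.241/60 = 38.820683
hemisphere S, so the sign is −
Lon: split at 3 digits → 178° and 54.266′; 178 + 54.266/60 = 178.904433
W ⇒ negate

-38.82068, -178.90443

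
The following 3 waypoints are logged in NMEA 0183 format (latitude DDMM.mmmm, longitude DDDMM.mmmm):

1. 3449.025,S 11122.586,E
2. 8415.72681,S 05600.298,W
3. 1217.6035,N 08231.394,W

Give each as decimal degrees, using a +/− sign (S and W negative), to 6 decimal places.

1. -34.817083, 111.376433
2. -84.262114, -56.004967
3. 12.293392, -82.523233

Point 1:
  φ: split at 2 digits → 34° and 49.025′; 34 + 49.025/60 = 34.8170833
  S → negative
  Lon: split at 3 digits → 111° and 22.586′; 111 + 22.586/60 = 111.3764333
  E ⇒ keep positive
Point 2:
  Latitude: degrees = first 2 digits = 84, minutes = 15.72681; 84 + 15.72681/60 = 84.2621135
  hemisphere S, so the sign is −
  Longitude: degrees = first 3 digits = 56, minutes = 0.298; 56 + 0.298/60 = 56.0049667
  W → negative
Point 3:
  φ: split at 2 digits → 12° and 17.6035′; 12 + 17.6035/60 = 12.2933917
  N → positive
  Longitude: degrees = first 3 digits = 82, minutes = 31.394; 82 + 31.394/60 = 82.5232333
  hemisphere W, so the sign is −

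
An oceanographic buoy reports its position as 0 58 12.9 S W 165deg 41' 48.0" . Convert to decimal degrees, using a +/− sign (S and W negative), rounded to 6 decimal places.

φ: 0° + 58/60 + 12.9/3600 = 0 + 0.966667 + 0.003583 = 0.9702500
S ⇒ negate
λ: 165 + 41/60 + 48/3600 = 165.6966667
W ⇒ negate

-0.970250, -165.696667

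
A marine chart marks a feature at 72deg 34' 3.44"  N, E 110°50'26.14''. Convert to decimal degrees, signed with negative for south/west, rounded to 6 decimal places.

72.567622, 110.840594

Latitude: 72° + 34/60 + 3.44/3600 = 72 + 0.566667 + 0.000956 = 72.5676222
N → positive
Longitude: 50′ + 26.14″ = 50.43567′; 110 + 50.43567/60 = 110.8405944
E ⇒ keep positive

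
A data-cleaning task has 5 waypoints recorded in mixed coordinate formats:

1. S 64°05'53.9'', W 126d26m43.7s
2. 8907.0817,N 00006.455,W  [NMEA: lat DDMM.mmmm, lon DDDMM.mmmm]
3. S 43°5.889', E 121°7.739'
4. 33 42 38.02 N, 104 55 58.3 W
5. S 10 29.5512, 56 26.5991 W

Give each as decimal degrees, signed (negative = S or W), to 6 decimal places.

Point 1:
  φ: 64 + 5/60 + 53.9/3600 = 64.0983056
  S → negative
  Longitude: 126 + 26/60 + 43.7/3600 = 126.4454722
  W ⇒ negate
Point 2:
  φ: degrees = first 2 digits = 89, minutes = 7.0817; 89 + 7.0817/60 = 89.1180283
  N → positive
  Lon: split at 3 digits → 000° and 6.455′; 0 + 6.455/60 = 0.1075833
  W ⇒ negate
Point 3:
  φ: 43 + 5.889/60 = 43.0981500
  hemisphere S, so the sign is −
  λ: 7.739′ = 0.128983°; total 121.1289833
  E ⇒ keep positive
Point 4:
  φ: 33 + 42/60 + 38.02/3600 = 33.7105611
  N ⇒ keep positive
  Longitude: 104 + 55/60 + 58.3/3600 = 104.9328611
  W → negative
Point 5:
  Latitude: 29.5512′ = 0.492520°; total 10.4925200
  S → negative
  Lon: 26.5991′ = 0.443318°; total 56.4433183
  W ⇒ negate

1. -64.098306, -126.445472
2. 89.118028, -0.107583
3. -43.098150, 121.128983
4. 33.710561, -104.932861
5. -10.492520, -56.443318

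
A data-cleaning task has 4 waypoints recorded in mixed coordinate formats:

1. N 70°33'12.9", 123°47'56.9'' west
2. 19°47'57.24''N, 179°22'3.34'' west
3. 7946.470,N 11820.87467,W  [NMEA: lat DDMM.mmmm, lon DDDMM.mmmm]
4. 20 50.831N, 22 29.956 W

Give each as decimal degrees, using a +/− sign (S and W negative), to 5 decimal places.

1. 70.55358, -123.79914
2. 19.79923, -179.36759
3. 79.77450, -118.34791
4. 20.84718, -22.49927

Point 1:
  Lat: 70° + 33/60 + 12.9/3600 = 70 + 0.550000 + 0.003583 = 70.553583
  N → positive
  λ: 47′ + 56.9″ = 47.94833′; 123 + 47.94833/60 = 123.799139
  W → negative
Point 2:
  Lat: 19 + 47/60 + 57.24/3600 = 19.799233
  N ⇒ keep positive
  λ: 179 + 22/60 + 3.34/3600 = 179.367594
  W ⇒ negate
Point 3:
  Lat: split at 2 digits → 79° and 46.47′; 79 + 46.47/60 = 79.774500
  N → positive
  Longitude: degrees = first 3 digits = 118, minutes = 20.87467; 118 + 20.87467/60 = 118.347911
  hemisphere W, so the sign is −
Point 4:
  φ: 20 + 50.831/60 = 20.847183
  N ⇒ keep positive
  Lon: 29.956′ = 0.499267°; total 22.499267
  hemisphere W, so the sign is −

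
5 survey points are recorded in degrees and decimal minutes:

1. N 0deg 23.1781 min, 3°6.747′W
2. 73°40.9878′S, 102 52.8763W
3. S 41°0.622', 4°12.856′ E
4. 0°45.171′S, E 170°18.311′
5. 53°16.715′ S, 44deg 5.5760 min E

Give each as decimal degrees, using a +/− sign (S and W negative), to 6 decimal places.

1. 0.386302, -3.112450
2. -73.683130, -102.881272
3. -41.010367, 4.214267
4. -0.752850, 170.305183
5. -53.278583, 44.092933

Point 1:
  Lat: 0 + 23.1781/60 = 0.3863017
  N → positive
  λ: 6.747′ = 0.112450°; total 3.1124500
  hemisphere W, so the sign is −
Point 2:
  Lat: 73 + 40.9878/60 = 73.6831300
  hemisphere S, so the sign is −
  λ: 102 + 52.8763/60 = 102.8812717
  W ⇒ negate
Point 3:
  φ: 41 + 0.622/60 = 41.0103667
  S → negative
  Longitude: 4 + 12.856/60 = 4.2142667
  E → positive
Point 4:
  φ: 0 + 45.171/60 = 0.7528500
  S → negative
  Lon: 18.311′ = 0.305183°; total 170.3051833
  E → positive
Point 5:
  Latitude: 53 + 16.715/60 = 53.2785833
  S ⇒ negate
  Longitude: 44 + 5.576/60 = 44.0929333
  E ⇒ keep positive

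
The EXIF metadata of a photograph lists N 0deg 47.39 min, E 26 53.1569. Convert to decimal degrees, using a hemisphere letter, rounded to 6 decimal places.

Latitude: 0 + 47.39/60 = 0.7898333
Lon: 26 + 53.1569/60 = 26.8859483

0.789833° N, 26.885948° E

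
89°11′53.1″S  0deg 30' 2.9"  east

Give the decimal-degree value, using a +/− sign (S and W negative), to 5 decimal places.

-89.19808, 0.50081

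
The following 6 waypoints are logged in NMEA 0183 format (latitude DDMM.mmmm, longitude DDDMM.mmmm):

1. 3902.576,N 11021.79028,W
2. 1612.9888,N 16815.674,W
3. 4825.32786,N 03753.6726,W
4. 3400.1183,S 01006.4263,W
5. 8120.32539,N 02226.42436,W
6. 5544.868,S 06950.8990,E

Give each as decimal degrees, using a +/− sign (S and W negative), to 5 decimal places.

Point 1:
  Lat: split at 2 digits → 39° and 2.576′; 39 + 2.576/60 = 39.042933
  N ⇒ keep positive
  Lon: degrees = first 3 digits = 110, minutes = 21.79028; 110 + 21.79028/60 = 110.363171
  hemisphere W, so the sign is −
Point 2:
  Latitude: split at 2 digits → 16° and 12.9888′; 16 + 12.9888/60 = 16.216480
  N ⇒ keep positive
  Longitude: degrees = first 3 digits = 168, minutes = 15.674; 168 + 15.674/60 = 168.261233
  W ⇒ negate
Point 3:
  Latitude: split at 2 digits → 48° and 25.32786′; 48 + 25.32786/60 = 48.422131
  N → positive
  λ: degrees = first 3 digits = 37, minutes = 53.6726; 37 + 53.6726/60 = 37.894543
  W → negative
Point 4:
  Lat: degrees = first 2 digits = 34, minutes = 0.1183; 34 + 0.1183/60 = 34.001972
  hemisphere S, so the sign is −
  Longitude: degrees = first 3 digits = 10, minutes = 6.4263; 10 + 6.4263/60 = 10.107105
  W ⇒ negate
Point 5:
  φ: degrees = first 2 digits = 81, minutes = 20.32539; 81 + 20.32539/60 = 81.338757
  N → positive
  Longitude: split at 3 digits → 022° and 26.42436′; 22 + 26.42436/60 = 22.440406
  W ⇒ negate
Point 6:
  Latitude: degrees = first 2 digits = 55, minutes = 44.868; 55 + 44.868/60 = 55.747800
  hemisphere S, so the sign is −
  Lon: split at 3 digits → 069° and 50.899′; 69 + 50.899/60 = 69.848317
  E ⇒ keep positive

1. 39.04293, -110.36317
2. 16.21648, -168.26123
3. 48.42213, -37.89454
4. -34.00197, -10.10711
5. 81.33876, -22.44041
6. -55.74780, 69.84832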